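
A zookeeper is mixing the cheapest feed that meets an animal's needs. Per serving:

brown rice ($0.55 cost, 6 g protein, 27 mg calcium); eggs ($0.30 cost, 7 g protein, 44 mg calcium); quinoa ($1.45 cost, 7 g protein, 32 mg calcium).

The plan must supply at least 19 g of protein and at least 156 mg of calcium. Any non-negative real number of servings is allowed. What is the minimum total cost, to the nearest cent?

Compare the cost at each extreme point of the feasible region.
brown rice only: max(19/6, 156/27) = 5.778 servings → $3.18.
eggs only: max(19/7, 156/44) = 3.545 servings → $1.06.
quinoa only: max(19/7, 156/32) = 4.875 servings → $7.07.
brown rice + eggs: the both-tight solution has a negative serving — not a feasible corner.
brown rice + quinoa: the both-tight solution has a negative serving — not a feasible corner.
eggs + quinoa: the both-tight solution has a negative serving — not a feasible corner.
Cheapest feasible corner: $1.06.

$1.06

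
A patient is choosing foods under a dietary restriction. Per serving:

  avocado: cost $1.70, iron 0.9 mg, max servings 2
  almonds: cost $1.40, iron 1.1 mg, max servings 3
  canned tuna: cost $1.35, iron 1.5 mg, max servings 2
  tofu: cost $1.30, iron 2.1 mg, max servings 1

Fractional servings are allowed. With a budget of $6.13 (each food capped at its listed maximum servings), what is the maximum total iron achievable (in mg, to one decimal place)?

Iron per dollar: tofu 1.615, canned tuna 1.111, almonds 0.7857, avocado 0.5294.
Take 1 serving of tofu: spends $1.30, +2.1 mg iron (running total 2.1 mg).
Take 2 servings of canned tuna: spends $2.70, +3.0 mg iron (running total 5.1 mg).
Take 1.521 servings of almonds: spends $2.13, +1.7 mg iron (running total 6.8 mg).
Greedy by best ratio exhausts the cost allowance optimally: 6.8 mg.

6.8 mg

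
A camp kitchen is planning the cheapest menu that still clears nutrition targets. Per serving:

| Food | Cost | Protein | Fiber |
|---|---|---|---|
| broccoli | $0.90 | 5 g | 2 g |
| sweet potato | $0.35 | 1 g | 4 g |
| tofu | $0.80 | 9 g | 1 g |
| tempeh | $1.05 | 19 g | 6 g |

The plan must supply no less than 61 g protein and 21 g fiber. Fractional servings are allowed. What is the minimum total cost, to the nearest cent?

For a min-cost LP with two ≥-constraints, a basic feasible solution has at most two positive variables.
broccoli only: max(61/5, 21/2) = 12.2 servings → $10.98.
sweet potato only: max(61/1, 21/4) = 61 servings → $21.35.
tofu only: max(61/9, 21/1) = 21 servings → $16.80.
tempeh only: max(61/19, 21/6) = 3.5 servings → $3.67.
broccoli + sweet potato with both targets exact would need a negative amount; discard.
broccoli + tofu with both tight: 9.846 servings and 1.308 servings → $9.91.
broccoli + tempeh with both tight: 4.125 servings and 2.125 servings → $5.94.
sweet potato + tofu with both tight: 3.657 servings and 6.371 servings → $6.38.
sweet potato + tempeh with both tight: 0.4714 servings and 3.186 servings → $3.51.
tofu + tempeh: intersection lies outside the first quadrant.
Cheapest feasible corner: $3.51.

$3.51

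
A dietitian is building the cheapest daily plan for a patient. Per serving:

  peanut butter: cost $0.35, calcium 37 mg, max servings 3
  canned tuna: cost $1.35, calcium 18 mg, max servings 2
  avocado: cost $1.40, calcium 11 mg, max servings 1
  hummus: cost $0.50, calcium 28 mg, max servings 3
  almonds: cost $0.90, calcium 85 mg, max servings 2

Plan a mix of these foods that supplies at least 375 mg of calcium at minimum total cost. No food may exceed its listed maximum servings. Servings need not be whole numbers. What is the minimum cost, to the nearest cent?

Cost per mg of calcium: peanut butter $0.0095, almonds $0.0106, hummus $0.0179, canned tuna $0.0750, avocado $0.1273.
Take 3 servings of peanut butter: +111.0 mg calcium for $1.05 (total $1.05, still need 264.0 mg).
Take 2 servings of almonds: +170.0 mg calcium for $1.80 (total $2.85, still need 94.0 mg).
Take 3 servings of hummus: +84.0 mg calcium for $1.50 (total $4.35, still need 10.0 mg).
Take 0.5556 servings of canned tuna: +10.0 mg calcium for $0.75 (total $5.10, still need 0.0 mg).
Greedy by cheapest-per-mg is optimal for a single linear constraint, so the minimum cost is $5.10.

$5.10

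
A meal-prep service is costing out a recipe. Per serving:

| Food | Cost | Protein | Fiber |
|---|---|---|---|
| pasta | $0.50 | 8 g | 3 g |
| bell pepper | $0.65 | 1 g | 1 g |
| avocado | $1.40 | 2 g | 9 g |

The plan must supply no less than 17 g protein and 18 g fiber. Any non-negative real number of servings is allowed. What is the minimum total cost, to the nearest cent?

$2.86

Check every corner: each single food scaled to meet both minima, and each pair solved so both constraints bind.
pasta only: max(17/8, 18/3) = 6 servings → $3.00.
bell pepper only: max(17/1, 18/1) = 18 servings → $11.70.
avocado only: max(17/2, 18/9) = 8.5 servings → $11.90.
pasta + bell pepper: the both-tight solution has a negative serving — not a feasible corner.
pasta + avocado with both tight: 1.773 servings and 1.409 servings → $2.86.
bell pepper + avocado with both tight: 16.71 servings and 0.1429 servings → $11.06.
Cheapest feasible corner: $2.86.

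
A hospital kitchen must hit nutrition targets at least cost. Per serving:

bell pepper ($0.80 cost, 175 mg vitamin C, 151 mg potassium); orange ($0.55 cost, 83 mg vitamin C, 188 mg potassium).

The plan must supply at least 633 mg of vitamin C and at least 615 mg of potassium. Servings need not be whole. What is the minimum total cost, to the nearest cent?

$2.99

Check every corner: each single food scaled to meet both minima, and each pair solved so both constraints bind.
bell pepper only: max(633/175, 615/151) = 4.073 servings → $3.26.
orange only: max(633/83, 615/188) = 7.627 servings → $4.19.
bell pepper + orange with both tight: 3.337 servings and 0.5913 servings → $2.99.
Cheapest feasible corner: $2.99.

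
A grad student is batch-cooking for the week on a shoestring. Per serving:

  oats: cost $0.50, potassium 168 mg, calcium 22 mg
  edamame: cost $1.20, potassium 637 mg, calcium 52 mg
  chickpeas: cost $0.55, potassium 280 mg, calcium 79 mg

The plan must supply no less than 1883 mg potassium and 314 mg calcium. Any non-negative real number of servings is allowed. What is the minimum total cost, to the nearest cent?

$3.61

Two binding constraints pin down two serving amounts, so the optimal mix uses at most two foods. The candidates are each food alone (scaled to the tighter of potassium/calcium) and each pair with both constraints tight.
oats only: max(1883/168, 314/22) = 14.27 servings → $7.14.
edamame only: max(1883/637, 314/52) = 6.038 servings → $7.25.
chickpeas only: max(1883/280, 314/79) = 6.725 servings → $3.70.
oats + edamame: the both-tight solution has a negative serving — not a feasible corner.
oats + chickpeas with both tight: 8.554 servings and 1.593 servings → $5.15.
edamame + chickpeas with both tight: 1.701 servings and 2.855 servings → $3.61.
Cheapest feasible corner: $3.61.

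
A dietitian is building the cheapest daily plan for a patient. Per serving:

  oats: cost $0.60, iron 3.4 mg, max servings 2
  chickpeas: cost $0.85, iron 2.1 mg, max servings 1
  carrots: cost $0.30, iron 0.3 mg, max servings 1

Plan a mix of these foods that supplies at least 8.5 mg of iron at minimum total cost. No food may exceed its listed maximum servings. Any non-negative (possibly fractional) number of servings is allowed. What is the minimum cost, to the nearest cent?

Cost per mg of iron: oats $0.1765, chickpeas $0.4048, carrots $1.0000.
Take 2 servings of oats: +6.8 mg iron for $1.20 (total $1.20, still need 1.7 mg).
Take 0.8095 servings of chickpeas: +1.7 mg iron for $0.69 (total $1.89, still need 0.0 mg).
Greedy by cheapest-per-mg is optimal for a single linear constraint, so the minimum cost is $1.89.

$1.89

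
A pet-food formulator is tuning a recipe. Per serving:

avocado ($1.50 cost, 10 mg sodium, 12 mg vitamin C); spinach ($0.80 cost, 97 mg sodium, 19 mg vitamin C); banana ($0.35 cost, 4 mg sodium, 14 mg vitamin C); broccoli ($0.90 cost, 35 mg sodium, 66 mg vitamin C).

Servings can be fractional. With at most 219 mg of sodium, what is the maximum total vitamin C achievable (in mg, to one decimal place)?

766.5 mg

Vitamin C per mg sodium: banana 3.5, broccoli 1.886, avocado 1.2, spinach 0.1959.
With no serving limits, spend the whole sodium allowance on banana: 219 mg / 4 mg × 14 mg = 766.5 mg.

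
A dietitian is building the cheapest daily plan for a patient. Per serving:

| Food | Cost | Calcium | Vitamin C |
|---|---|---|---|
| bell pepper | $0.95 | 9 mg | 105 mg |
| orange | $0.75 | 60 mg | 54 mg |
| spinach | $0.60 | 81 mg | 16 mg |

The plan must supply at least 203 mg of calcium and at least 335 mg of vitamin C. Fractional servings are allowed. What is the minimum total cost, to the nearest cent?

$3.85

Compare the cost at each extreme point of the feasible region.
bell pepper only: max(203/9, 335/105) = 22.56 servings → $21.43.
orange only: max(203/60, 335/54) = 6.204 servings → $4.65.
spinach only: max(203/81, 335/16) = 20.94 servings → $12.56.
bell pepper + orange with both tight: 1.572 servings and 3.148 servings → $3.85.
bell pepper + spinach with both tight: 2.857 servings and 2.189 servings → $4.03.
orange + spinach: the both-tight solution has a negative serving — not a feasible corner.
The minimum over all feasible corners is $3.85.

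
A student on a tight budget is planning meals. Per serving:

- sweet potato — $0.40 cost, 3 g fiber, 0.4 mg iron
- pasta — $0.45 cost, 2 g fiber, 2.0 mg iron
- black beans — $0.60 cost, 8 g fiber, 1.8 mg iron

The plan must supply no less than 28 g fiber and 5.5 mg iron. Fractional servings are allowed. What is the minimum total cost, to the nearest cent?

A basic optimal solution has at most two foods positive. Try each food alone and each pair with both targets met exactly.
sweet potato only: max(28/3, 5.5/0.4) = 13.75 servings → $5.50.
pasta only: max(28/2, 5.5/2.0) = 14 servings → $6.30.
black beans only: max(28/8, 5.5/1.8) = 3.5 servings → $2.10.
sweet potato + pasta with both tight: 8.654 servings and 1.019 servings → $3.92.
sweet potato + black beans with both tight: 2.909 servings and 2.409 servings → $2.61.
pasta + black beans with both targets exact would need a negative amount; discard.
The minimum over all feasible corners is $2.10.

$2.10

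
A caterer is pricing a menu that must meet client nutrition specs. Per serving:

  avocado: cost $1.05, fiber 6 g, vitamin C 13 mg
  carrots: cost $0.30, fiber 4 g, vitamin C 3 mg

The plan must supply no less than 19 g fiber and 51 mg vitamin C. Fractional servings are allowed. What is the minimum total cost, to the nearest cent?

$4.12

avocado only: max(19/6, 51/13) = 3.923 servings → $4.12.
carrots only: max(19/4, 51/3) = 17 servings → $5.10.
avocado + carrots with both targets exact would need a negative amount; discard.
The minimum over all feasible corners is $4.12.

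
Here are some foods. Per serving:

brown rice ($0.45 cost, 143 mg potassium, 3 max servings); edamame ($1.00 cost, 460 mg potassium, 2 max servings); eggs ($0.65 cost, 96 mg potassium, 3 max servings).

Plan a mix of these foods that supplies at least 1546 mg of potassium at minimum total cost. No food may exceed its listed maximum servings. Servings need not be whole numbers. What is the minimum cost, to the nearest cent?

$4.68

Cost per mg of potassium: edamame $0.0022, brown rice $0.0031, eggs $0.0068.
Take 2 servings of edamame: +920.0 mg potassium for $2.00 (total $2.00, still need 626.0 mg).
Take 3 servings of brown rice: +429.0 mg potassium for $1.35 (total $3.35, still need 197.0 mg).
Take 2.052 servings of eggs: +197.0 mg potassium for $1.33 (total $4.68, still need 0.0 mg).
Filling from the cheapest source first is optimal under one linear minimum: $4.68.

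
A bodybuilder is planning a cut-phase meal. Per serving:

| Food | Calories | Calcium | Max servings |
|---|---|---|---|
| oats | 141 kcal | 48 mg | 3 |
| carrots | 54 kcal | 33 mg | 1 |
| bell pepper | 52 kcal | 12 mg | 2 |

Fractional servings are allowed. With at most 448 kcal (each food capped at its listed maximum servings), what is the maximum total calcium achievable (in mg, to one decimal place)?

Calcium per kcal: carrots 0.6111, oats 0.3404, bell pepper 0.2308.
Take 1 serving of carrots: uses 54 kcal, +33.0 mg calcium (running total 33.0 mg).
Take 2.794 servings of oats: uses 394 kcal, +134.1 mg calcium (running total 167.1 mg).
Filling greedily by calcium-per-kcal is optimal for one linear limit, giving 167.1 mg.

167.1 mg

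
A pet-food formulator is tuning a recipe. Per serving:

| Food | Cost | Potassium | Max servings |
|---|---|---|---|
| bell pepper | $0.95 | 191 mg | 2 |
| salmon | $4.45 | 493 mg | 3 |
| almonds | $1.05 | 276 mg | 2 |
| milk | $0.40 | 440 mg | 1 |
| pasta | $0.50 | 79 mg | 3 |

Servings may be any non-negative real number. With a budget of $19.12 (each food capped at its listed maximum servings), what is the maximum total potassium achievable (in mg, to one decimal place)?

Potassium per dollar: milk 1100, almonds 262.9, bell pepper 201.1, pasta 158, salmon 110.8.
Take 1 serving of milk: spends $0.40, +440.0 mg potassium (running total 440.0 mg).
Take 2 servings of almonds: spends $2.10, +552.0 mg potassium (running total 992.0 mg).
Take 2 servings of bell pepper: spends $1.90, +382.0 mg potassium (running total 1374.0 mg).
Take 3 servings of pasta: spends $1.50, +237.0 mg potassium (running total 1611.0 mg).
Take 2.971 servings of salmon: spends $13.22, +1464.6 mg potassium (running total 3075.6 mg).
Filling greedily by potassium-per-dollar is optimal for one linear limit, giving 3075.6 mg.

3075.6 mg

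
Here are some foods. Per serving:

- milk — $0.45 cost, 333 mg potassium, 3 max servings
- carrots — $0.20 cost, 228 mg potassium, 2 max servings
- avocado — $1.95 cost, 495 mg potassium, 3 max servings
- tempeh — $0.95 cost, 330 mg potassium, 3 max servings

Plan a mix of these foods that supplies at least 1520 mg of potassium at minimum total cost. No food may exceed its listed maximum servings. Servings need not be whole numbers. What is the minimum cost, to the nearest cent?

$1.94

Cost per mg of potassium: carrots $0.0009, milk $0.0014, tempeh $0.0029, avocado $0.0039.
Take 2 servings of carrots: +456.0 mg potassium for $0.40 (total $0.40, still need 1064.0 mg).
Take 3 servings of milk: +999.0 mg potassium for $1.35 (total $1.75, still need 65.0 mg).
Take 0.197 servings of tempeh: +65.0 mg potassium for $0.19 (total $1.94, still need 0.0 mg).
Greedy by cheapest-per-mg is optimal for a single linear constraint, so the minimum cost is $1.94.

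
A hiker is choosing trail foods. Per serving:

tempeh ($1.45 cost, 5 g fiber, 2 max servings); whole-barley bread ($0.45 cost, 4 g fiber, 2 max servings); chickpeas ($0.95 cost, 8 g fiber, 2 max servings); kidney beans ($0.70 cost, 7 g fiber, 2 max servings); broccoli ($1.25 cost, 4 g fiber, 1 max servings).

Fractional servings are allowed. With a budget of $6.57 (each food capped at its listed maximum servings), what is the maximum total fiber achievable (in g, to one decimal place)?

Fiber per dollar: kidney beans 10, whole-barley bread 8.889, chickpeas 8.421, tempeh 3.448, broccoli 3.2.
Take 2 servings of kidney beans: spends $1.40, +14.0 g fiber (running total 14.0 g).
Take 2 servings of whole-barley bread: spends $0.90, +8.0 g fiber (running total 22.0 g).
Take 2 servings of chickpeas: spends $1.90, +16.0 g fiber (running total 38.0 g).
Take 1.634 servings of tempeh: spends $2.37, +8.2 g fiber (running total 46.2 g).
Greedy by best ratio exhausts the cost allowance optimally: 46.2 g.

46.2 g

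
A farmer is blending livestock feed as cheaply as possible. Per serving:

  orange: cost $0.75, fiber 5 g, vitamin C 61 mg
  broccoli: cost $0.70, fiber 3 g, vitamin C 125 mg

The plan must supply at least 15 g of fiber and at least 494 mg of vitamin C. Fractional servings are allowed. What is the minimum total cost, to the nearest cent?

An LP optimum is at a vertex; with two nutrient constraints at most two foods are used. Check each candidate.
orange only: max(15/5, 494/61) = 8.098 servings → $6.07.
broccoli only: max(15/3, 494/125) = 5 servings → $3.50.
orange + broccoli with both tight: 0.8891 servings and 3.518 servings → $3.13.
The minimum over all feasible corners is $3.13.

$3.13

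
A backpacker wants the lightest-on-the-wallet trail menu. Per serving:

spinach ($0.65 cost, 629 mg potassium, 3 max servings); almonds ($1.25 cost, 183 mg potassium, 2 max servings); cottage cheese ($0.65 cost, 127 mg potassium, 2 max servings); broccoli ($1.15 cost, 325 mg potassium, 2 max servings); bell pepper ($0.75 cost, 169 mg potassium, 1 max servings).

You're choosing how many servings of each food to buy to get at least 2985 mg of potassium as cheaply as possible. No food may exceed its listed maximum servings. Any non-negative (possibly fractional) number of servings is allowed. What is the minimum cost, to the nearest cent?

$6.47

Cost per mg of potassium: spinach $0.0010, broccoli $0.0035, bell pepper $0.0044, cottage cheese $0.0051, almonds $0.0068.
Take 3 servings of spinach: +1887.0 mg potassium for $1.95 (total $1.95, still need 1098.0 mg).
Take 2 servings of broccoli: +650.0 mg potassium for $2.30 (total $4.25, still need 448.0 mg).
Take 1 serving of bell pepper: +169.0 mg potassium for $0.75 (total $5.00, still need 279.0 mg).
Take 2 servings of cottage cheese: +254.0 mg potassium for $1.30 (total $6.30, still need 25.0 mg).
Take 0.1366 servings of almonds: +25.0 mg potassium for $0.17 (total $6.47, still need 0.0 mg).
Filling from the cheapest source first is optimal under one linear minimum: $6.47.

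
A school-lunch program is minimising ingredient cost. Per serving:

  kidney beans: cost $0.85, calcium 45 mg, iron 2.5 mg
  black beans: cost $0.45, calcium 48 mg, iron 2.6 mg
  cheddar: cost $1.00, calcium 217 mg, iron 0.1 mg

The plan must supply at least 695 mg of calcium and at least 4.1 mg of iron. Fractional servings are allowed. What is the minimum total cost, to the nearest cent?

The cheapest plan sits at a corner of the feasible region — with two constraints it uses at most two foods.
kidney beans only: max(695/45, 4.1/2.5) = 15.44 servings → $13.13.
black beans only: max(695/48, 4.1/2.6) = 14.48 servings → $6.52.
cheddar only: max(695/217, 4.1/0.1) = 41 servings → $41.00.
kidney beans + black beans with both targets exact would need a negative amount; discard.
kidney beans + cheddar with both tight: 1.525 servings and 2.887 servings → $4.18.
black beans + cheddar with both tight: 1.466 servings and 2.878 servings → $3.54.
Cheapest feasible corner: $3.54.

$3.54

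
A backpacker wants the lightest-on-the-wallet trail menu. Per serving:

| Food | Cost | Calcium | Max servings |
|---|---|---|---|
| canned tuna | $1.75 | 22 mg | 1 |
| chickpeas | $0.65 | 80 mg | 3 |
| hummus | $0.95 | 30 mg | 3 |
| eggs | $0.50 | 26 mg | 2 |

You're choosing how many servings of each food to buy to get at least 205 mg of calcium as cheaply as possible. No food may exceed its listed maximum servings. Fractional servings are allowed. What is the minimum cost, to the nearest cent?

$1.67

Cost per mg of calcium: chickpeas $0.0081, eggs $0.0192, hummus $0.0317, canned tuna $0.0795.
Take 2.562 servings of chickpeas: +205.0 mg calcium for $1.67 (total $1.67, still need 0.0 mg).
Filling from the cheapest source first is optimal under one linear minimum: $1.67.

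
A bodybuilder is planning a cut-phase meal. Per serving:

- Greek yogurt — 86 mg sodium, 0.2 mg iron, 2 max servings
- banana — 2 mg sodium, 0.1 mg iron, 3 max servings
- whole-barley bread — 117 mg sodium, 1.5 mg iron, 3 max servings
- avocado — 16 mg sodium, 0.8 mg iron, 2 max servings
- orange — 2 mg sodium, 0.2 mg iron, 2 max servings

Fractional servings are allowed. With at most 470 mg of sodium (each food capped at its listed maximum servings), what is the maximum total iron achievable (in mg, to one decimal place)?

Iron per mg sodium: orange 0.1, banana 0.05, avocado 0.05, whole-barley bread 0.01282, Greek yogurt 0.002326.
Take 2 servings of orange: uses 4 mg sodium, +0.4 mg iron (running total 0.4 mg).
Take 3 servings of banana: uses 6 mg sodium, +0.3 mg iron (running total 0.7 mg).
Take 2 servings of avocado: uses 32 mg sodium, +1.6 mg iron (running total 2.3 mg).
Take 3 servings of whole-barley bread: uses 351 mg sodium, +4.5 mg iron (running total 6.8 mg).
Take 0.8953 servings of Greek yogurt: uses 77 mg sodium, +0.2 mg iron (running total 7.0 mg).
Filling greedily by iron-per-mg sodium is optimal for one linear limit, giving 7.0 mg.

7.0 mg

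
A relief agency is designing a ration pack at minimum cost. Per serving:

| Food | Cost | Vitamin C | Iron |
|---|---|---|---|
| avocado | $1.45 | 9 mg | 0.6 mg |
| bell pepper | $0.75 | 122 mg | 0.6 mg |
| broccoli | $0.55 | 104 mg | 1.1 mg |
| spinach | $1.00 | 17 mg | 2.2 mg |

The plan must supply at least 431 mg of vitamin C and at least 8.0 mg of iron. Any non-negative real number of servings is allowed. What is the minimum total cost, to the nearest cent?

avocado only: max(431/9, 8.0/0.6) = 47.89 servings → $69.44.
bell pepper only: max(431/122, 8.0/0.6) = 13.33 servings → $10.00.
broccoli only: max(431/104, 8.0/1.1) = 7.273 servings → $4.00.
spinach only: max(431/17, 8.0/2.2) = 25.35 servings → $25.35.
avocado + bell pepper with both tight: 10.58 servings and 2.752 servings → $17.41.
avocado + broccoli with both tight: 6.817 servings and 3.554 servings → $11.84.
avocado + spinach: intersection lies outside the first quadrant.
bell pepper + broccoli with both targets exact would need a negative amount; discard.
bell pepper + spinach with both tight: 3.146 servings and 2.778 servings → $5.14.
broccoli + spinach with both tight: 3.866 servings and 1.703 servings → $3.83.
The minimum over all feasible corners is $3.83.

$3.83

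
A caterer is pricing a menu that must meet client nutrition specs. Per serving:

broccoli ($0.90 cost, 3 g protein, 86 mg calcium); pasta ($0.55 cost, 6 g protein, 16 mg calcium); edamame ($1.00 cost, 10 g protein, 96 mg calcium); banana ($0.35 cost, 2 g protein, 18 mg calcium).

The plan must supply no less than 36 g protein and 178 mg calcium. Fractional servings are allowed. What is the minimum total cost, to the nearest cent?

$3.40

Two binding constraints pin down two serving amounts, so the optimal mix uses at most two foods. The candidates are each food alone (scaled to the tighter of protein/calcium) and each pair with both constraints tight.
broccoli only: max(36/3, 178/86) = 12 servings → $10.80.
pasta only: max(36/6, 178/16) = 11.12 servings → $6.12.
edamame only: max(36/10, 178/96) = 3.6 servings → $3.60.
banana only: max(36/2, 178/18) = 18 servings → $6.30.
broccoli + pasta with both tight: 1.051 servings and 5.474 servings → $3.96.
broccoli + edamame: the both-tight solution has a negative serving — not a feasible corner.
broccoli + banana with both targets exact would need a negative amount; discard.
pasta + edamame with both tight: 4.029 servings and 1.183 servings → $3.40.
pasta + banana with both tight: 3.842 servings and 6.474 servings → $4.38.
edamame + banana: intersection lies outside the first quadrant.
The minimum over all feasible corners is $3.40.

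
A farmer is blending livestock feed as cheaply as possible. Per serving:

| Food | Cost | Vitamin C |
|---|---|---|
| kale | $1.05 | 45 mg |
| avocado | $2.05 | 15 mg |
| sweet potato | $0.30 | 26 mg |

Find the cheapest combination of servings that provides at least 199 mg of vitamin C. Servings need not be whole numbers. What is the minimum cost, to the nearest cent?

$2.30

Cost per mg of vitamin C: sweet potato $0.0115, kale $0.0233, avocado $0.1367.
With no serving limits, use only sweet potato: 199 mg / 26 mg = 7.654 servings × $0.30 = $2.30.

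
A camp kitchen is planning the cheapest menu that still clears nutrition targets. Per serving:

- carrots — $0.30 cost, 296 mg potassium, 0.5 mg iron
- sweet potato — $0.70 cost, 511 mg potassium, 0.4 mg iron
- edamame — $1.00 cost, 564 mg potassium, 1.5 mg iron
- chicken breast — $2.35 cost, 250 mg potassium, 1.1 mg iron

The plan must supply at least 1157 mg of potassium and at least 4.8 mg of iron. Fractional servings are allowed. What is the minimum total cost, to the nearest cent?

$2.88

Two binding constraints pin down two serving amounts, so the optimal mix uses at most two foods. The candidates are each food alone (scaled to the tighter of potassium/iron) and each pair with both constraints tight.
carrots only: max(1157/296, 4.8/0.5) = 9.6 servings → $2.88.
sweet potato only: max(1157/511, 4.8/0.4) = 12 servings → $8.40.
edamame only: max(1157/564, 4.8/1.5) = 3.2 servings → $3.20.
chicken breast only: max(1157/250, 4.8/1.1) = 4.628 servings → $10.88.
carrots + sweet potato: intersection lies outside the first quadrant.
carrots + edamame with both targets exact would need a negative amount; discard.
carrots + chicken breast with both tight: 0.3624 servings and 4.199 servings → $9.98.
sweet potato + edamame: intersection lies outside the first quadrant.
sweet potato + chicken breast with both tight: 0.1573 servings and 4.306 servings → $10.23.
edamame + chicken breast with both tight: 0.2963 servings and 3.96 servings → $9.60.
Cheapest feasible corner: $2.88.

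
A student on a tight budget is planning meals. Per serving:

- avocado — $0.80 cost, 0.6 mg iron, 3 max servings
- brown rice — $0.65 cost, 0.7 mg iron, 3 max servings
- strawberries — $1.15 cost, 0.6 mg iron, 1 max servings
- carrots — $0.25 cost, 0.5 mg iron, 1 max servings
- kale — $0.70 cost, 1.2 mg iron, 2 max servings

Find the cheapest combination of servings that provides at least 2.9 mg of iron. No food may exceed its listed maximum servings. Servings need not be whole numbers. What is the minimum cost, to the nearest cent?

$1.65

Cost per mg of iron: carrots $0.5000, kale $0.5833, brown rice $0.9286, avocado $1.3333, strawberries $1.9167.
Take 1 serving of carrots: +0.5 mg iron for $0.25 (total $0.25, still need 2.4 mg).
Take 2 servings of kale: +2.4 mg iron for $1.40 (total $1.65, still need 0.0 mg).
Greedy by cheapest-per-mg is optimal for a single linear constraint, so the minimum cost is $1.65.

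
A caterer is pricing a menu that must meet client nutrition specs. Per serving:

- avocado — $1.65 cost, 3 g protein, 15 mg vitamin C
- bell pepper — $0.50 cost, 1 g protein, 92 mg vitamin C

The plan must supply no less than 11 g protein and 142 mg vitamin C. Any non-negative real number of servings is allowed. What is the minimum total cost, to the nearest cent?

Minimising a linear cost over {protein ≥ 11, vitamin C ≥ 142, servings ≥ 0} — the optimum is at a vertex, using one or two foods.
avocado only: max(11/3, 142/15) = 9.467 servings → $15.62.
bell pepper only: max(11/1, 142/92) = 11 servings → $5.50.
avocado + bell pepper with both tight: 3.333 servings and 1 serving → $6.00.
So the least-cost plan costs $5.50.

$5.50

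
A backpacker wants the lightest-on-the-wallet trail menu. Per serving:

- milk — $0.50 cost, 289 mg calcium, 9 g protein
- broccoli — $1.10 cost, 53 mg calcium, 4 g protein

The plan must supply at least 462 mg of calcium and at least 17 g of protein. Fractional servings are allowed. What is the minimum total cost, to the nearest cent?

milk only: max(462/289, 17/9) = 1.889 servings → $0.94.
broccoli only: max(462/53, 17/4) = 8.717 servings → $9.59.
milk + broccoli with both tight: 1.395 servings and 1.112 servings → $1.92.
The minimum over all feasible corners is $0.94.

$0.94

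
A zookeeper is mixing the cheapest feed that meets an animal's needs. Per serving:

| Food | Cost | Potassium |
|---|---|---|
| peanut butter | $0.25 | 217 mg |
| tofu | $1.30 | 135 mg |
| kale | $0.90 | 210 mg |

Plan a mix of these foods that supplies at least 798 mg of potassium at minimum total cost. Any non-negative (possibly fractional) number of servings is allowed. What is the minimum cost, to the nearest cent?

$0.92

Cost per mg of potassium: peanut butter $0.0012, kale $0.0043, tofu $0.0096.
With no serving limits, use only peanut butter: 798 mg / 217 mg = 3.677 servings × $0.25 = $0.92.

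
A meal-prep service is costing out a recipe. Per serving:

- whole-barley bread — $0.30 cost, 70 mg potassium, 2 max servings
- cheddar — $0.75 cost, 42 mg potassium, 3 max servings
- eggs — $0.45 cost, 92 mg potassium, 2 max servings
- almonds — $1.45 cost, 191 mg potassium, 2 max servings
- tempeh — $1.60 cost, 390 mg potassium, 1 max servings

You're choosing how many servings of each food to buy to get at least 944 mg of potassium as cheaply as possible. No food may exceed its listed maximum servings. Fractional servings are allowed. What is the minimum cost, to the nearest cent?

Cost per mg of potassium: tempeh $0.0041, whole-barley bread $0.0043, eggs $0.0049, almonds $0.0076, cheddar $0.0179.
Take 1 serving of tempeh: +390.0 mg potassium for $1.60 (total $1.60, still need 554.0 mg).
Take 2 servings of whole-barley bread: +140.0 mg potassium for $0.60 (total $2.20, still need 414.0 mg).
Take 2 servings of eggs: +184.0 mg potassium for $0.90 (total $3.10, still need 230.0 mg).
Take 1.204 servings of almonds: +230.0 mg potassium for $1.75 (total $4.85, still need 0.0 mg).
Greedy by cheapest-per-mg is optimal for a single linear constraint, so the minimum cost is $4.85.

$4.85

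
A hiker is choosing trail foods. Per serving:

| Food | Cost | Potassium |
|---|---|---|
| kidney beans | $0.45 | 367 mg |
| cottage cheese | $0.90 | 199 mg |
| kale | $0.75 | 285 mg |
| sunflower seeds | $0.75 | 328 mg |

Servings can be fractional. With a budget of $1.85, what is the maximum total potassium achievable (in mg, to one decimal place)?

1508.8 mg

Potassium per dollar: kidney beans 815.6, sunflower seeds 437.3, kale 380, cottage cheese 221.1.
With no serving limits, spend the whole cost allowance on kidney beans: $1.85 / $0.45 × 367 mg = 1508.8 mg.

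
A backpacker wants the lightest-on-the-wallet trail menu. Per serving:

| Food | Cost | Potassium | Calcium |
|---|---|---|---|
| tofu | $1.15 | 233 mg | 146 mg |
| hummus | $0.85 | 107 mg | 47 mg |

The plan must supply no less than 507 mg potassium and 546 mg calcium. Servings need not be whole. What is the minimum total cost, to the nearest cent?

This is a tiny linear program; its minimum lies at a vertex of the feasible set. List the vertices and price them.
tofu only: max(507/233, 546/146) = 3.74 servings → $4.30.
hummus only: max(507/107, 546/47) = 11.62 servings → $9.87.
tofu + hummus with both targets exact would need a negative amount; discard.
Cheapest feasible corner: $4.30.

$4.30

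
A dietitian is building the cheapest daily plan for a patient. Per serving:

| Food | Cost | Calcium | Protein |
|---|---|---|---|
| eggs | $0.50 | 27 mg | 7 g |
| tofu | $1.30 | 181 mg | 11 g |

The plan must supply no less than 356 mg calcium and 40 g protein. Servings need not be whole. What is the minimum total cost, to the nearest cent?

With two linear requirements the optimum uses one or two foods; enumerate the corners.
eggs only: max(356/27, 40/7) = 13.19 servings → $6.59.
tofu only: max(356/181, 40/11) = 3.636 servings → $4.73.
eggs + tofu with both tight: 3.427 servings and 1.456 servings → $3.61.
The minimum over all feasible corners is $3.61.

$3.61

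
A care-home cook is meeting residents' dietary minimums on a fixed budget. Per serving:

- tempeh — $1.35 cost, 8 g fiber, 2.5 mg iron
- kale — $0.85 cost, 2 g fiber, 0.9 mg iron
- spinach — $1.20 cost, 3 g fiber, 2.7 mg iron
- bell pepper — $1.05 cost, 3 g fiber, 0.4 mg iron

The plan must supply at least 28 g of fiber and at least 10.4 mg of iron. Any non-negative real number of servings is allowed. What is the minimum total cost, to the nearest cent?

$5.37

Two binding constraints pin down two serving amounts, so the optimal mix uses at most two foods. The candidates are each food alone (scaled to the tighter of fiber/iron) and each pair with both constraints tight.
tempeh only: max(28/8, 10.4/2.5) = 4.16 servings → $5.62.
kale only: max(28/2, 10.4/0.9) = 14 servings → $11.90.
spinach only: max(28/3, 10.4/2.7) = 9.333 servings → $11.20.
bell pepper only: max(28/3, 10.4/0.4) = 26 servings → $27.30.
tempeh + kale with both tight: 2 servings and 6 servings → $7.80.
tempeh + spinach with both tight: 3.149 servings and 0.9362 servings → $5.37.
tempeh + bell pepper: intersection lies outside the first quadrant.
kale + spinach: the both-tight solution has a negative serving — not a feasible corner.
kale + bell pepper with both tight: 10.53 servings and 2.316 servings → $11.38.
spinach + bell pepper with both tight: 2.899 servings and 6.435 servings → $10.23.
Cheapest feasible corner: $5.37.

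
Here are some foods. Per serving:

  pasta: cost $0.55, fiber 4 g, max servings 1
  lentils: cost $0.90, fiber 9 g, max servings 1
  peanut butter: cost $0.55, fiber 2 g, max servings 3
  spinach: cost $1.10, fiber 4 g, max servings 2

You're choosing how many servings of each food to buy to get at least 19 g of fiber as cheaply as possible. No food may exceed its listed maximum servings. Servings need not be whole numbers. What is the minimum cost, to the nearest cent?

$3.10

Cost per g of fiber: lentils $0.1000, pasta $0.1375, peanut butter $0.2750, spinach $0.2750.
Take 1 serving of lentils: +9.0 g fiber for $0.90 (total $0.90, still need 10.0 g).
Take 1 serving of pasta: +4.0 g fiber for $0.55 (total $1.45, still need 6.0 g).
Take 3 servings of peanut butter: +6.0 g fiber for $1.65 (total $3.10, still need 0.0 g).
Filling from the cheapest source first is optimal under one linear minimum: $3.10.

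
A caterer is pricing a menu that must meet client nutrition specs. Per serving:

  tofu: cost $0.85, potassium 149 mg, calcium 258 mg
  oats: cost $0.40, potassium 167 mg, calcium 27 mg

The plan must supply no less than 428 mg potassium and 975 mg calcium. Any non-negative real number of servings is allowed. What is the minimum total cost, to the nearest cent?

$3.21

The cheapest plan sits at a corner of the feasible region — with two constraints it uses at most two foods.
tofu only: max(428/149, 975/258) = 3.779 servings → $3.21.
oats only: max(428/167, 975/27) = 36.11 servings → $14.44.
tofu + oats: the both-tight solution has a negative serving — not a feasible corner.
Cheapest feasible corner: $3.21.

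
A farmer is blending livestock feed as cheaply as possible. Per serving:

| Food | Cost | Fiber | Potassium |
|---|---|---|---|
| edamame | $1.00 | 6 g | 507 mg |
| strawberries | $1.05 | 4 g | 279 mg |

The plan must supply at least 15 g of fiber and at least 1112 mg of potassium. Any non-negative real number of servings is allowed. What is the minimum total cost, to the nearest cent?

$2.50

Compare the cost at each extreme point of the feasible region.
edamame only: max(15/6, 1112/507) = 2.5 servings → $2.50.
strawberries only: max(15/4, 1112/279) = 3.986 servings → $4.18.
edamame + strawberries with both tight: 0.7429 servings and 2.636 servings → $3.51.
Cheapest feasible corner: $2.50.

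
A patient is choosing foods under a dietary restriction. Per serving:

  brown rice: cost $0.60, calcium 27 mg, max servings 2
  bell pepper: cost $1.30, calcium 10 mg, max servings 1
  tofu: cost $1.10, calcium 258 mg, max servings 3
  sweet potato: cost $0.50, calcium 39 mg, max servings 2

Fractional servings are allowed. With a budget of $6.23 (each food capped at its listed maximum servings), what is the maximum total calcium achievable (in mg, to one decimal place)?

911.6 mg

Calcium per dollar: tofu 234.5, sweet potato 78, brown rice 45, bell pepper 7.692.
Take 3 servings of tofu: spends $3.30, +774.0 mg calcium (running total 774.0 mg).
Take 2 servings of sweet potato: spends $1.00, +78.0 mg calcium (running total 852.0 mg).
Take 2 servings of brown rice: spends $1.20, +54.0 mg calcium (running total 906.0 mg).
Take 0.5615 servings of bell pepper: spends $0.73, +5.6 mg calcium (running total 911.6 mg).
Greedy by best ratio exhausts the cost allowance optimally: 911.6 mg.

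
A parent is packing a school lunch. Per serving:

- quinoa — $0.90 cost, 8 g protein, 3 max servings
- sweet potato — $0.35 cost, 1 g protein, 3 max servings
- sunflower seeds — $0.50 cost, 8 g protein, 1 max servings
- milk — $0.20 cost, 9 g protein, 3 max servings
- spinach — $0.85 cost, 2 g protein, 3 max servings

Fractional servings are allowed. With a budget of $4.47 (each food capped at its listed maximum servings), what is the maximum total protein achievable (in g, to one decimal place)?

60.9 g

Protein per dollar: milk 45, sunflower seeds 16, quinoa 8.889, sweet potato 2.857, spinach 2.353.
Take 3 servings of milk: spends $0.60, +27.0 g protein (running total 27.0 g).
Take 1 serving of sunflower seeds: spends $0.50, +8.0 g protein (running total 35.0 g).
Take 3 servings of quinoa: spends $2.70, +24.0 g protein (running total 59.0 g).
Take 1.914 servings of sweet potato: spends $0.67, +1.9 g protein (running total 60.9 g).
Greedy by best ratio exhausts the cost allowance optimally: 60.9 g.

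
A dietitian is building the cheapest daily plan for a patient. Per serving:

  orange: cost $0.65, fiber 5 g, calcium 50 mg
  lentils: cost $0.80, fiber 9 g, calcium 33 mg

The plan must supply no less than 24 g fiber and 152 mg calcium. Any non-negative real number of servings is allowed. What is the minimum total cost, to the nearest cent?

$2.55

This is a tiny linear program; its minimum lies at a vertex of the feasible set. List the vertices and price them.
orange only: max(24/5, 152/50) = 4.8 servings → $3.12.
lentils only: max(24/9, 152/33) = 4.606 servings → $3.68.
orange + lentils with both tight: 2.021 servings and 1.544 servings → $2.55.
The minimum over all feasible corners is $2.55.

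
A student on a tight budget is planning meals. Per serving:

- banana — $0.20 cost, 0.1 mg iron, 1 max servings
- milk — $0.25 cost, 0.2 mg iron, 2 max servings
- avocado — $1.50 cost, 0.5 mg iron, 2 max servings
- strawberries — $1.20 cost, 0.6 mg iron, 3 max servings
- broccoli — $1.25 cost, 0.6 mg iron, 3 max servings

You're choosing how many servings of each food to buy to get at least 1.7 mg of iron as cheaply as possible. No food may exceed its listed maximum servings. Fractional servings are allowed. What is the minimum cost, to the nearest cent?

$3.10

Cost per mg of iron: milk $1.2500, banana $2.0000, strawberries $2.0000, broccoli $2.0833, avocado $3.0000.
Take 2 servings of milk: +0.4 mg iron for $0.50 (total $0.50, still need 1.3 mg).
Take 1 serving of banana: +0.1 mg iron for $0.20 (total $0.70, still need 1.2 mg).
Take 2 servings of strawberries: +1.2 mg iron for $2.40 (total $3.10, still need 0.0 mg).
Greedy by cheapest-per-mg is optimal for a single linear constraint, so the minimum cost is $3.10.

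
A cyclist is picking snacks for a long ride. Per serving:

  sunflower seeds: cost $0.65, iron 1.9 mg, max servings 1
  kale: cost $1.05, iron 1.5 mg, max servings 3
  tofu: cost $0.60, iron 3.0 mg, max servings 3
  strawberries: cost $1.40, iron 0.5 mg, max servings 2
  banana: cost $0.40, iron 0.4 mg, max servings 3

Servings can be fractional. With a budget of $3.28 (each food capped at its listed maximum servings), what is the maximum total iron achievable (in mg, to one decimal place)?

Iron per dollar: tofu 5, sunflower seeds 2.923, kale 1.429, banana 1, strawberries 0.3571.
Take 3 servings of tofu: spends $1.80, +9.0 mg iron (running total 9.0 mg).
Take 1 serving of sunflower seeds: spends $0.65, +1.9 mg iron (running total 10.9 mg).
Take 0.7905 servings of kale: spends $0.83, +1.2 mg iron (running total 12.1 mg).
Filling greedily by iron-per-dollar is optimal for one linear limit, giving 12.1 mg.

12.1 mg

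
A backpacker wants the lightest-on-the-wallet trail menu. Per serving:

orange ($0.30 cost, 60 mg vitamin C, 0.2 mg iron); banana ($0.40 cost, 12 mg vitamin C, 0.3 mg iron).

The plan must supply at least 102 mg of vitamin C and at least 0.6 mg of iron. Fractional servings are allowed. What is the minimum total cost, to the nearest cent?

$0.85

orange only: max(102/60, 0.6/0.2) = 3 servings → $0.90.
banana only: max(102/12, 0.6/0.3) = 8.5 servings → $3.40.
orange + banana with both tight: 1.5 servings and 1 serving → $0.85.
Cheapest feasible corner: $0.85.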